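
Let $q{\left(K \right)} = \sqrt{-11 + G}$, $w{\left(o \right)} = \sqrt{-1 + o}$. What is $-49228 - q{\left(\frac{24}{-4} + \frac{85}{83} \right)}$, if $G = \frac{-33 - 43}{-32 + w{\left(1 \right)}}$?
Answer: $-49228 - \frac{i \sqrt{138}}{4} \approx -49228.0 - 2.9368 i$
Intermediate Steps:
$G = \frac{19}{8}$ ($G = \frac{-33 - 43}{-32 + \sqrt{-1 + 1}} = - \frac{76}{-32 + \sqrt{0}} = - \frac{76}{-32 + 0} = - \frac{76}{-32} = \left(-76\right) \left(- \frac{1}{32}\right) = \frac{19}{8} \approx 2.375$)
$q{\left(K \right)} = \frac{i \sqrt{138}}{4}$ ($q{\left(K \right)} = \sqrt{-11 + \frac{19}{8}} = \sqrt{- \frac{69}{8}} = \frac{i \sqrt{138}}{4}$)
$-49228 - q{\left(\frac{24}{-4} + \frac{85}{83} \right)} = -49228 - \frac{i \sqrt{138}}{4}$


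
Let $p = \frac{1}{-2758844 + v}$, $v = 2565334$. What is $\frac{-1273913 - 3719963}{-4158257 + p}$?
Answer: $\frac{966364944760}{804664312071} \approx 1.201$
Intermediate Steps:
$p = - \frac{1}{193510}$ ($p = \frac{1}{-2758844 + 2565334} = \frac{1}{-193510} = - \frac{1}{193510} \approx -5.1677 \cdot 10^{-6}$)
$\frac{-1273913 - 3719963}{-4158257 + p} = \frac{-1273913 - 3719963}{-4158257 - \frac{1}{193510}} = - \frac{4993876}{- \frac{804664312071}{193510}} = \left(-4993876\right) \left(- \frac{193510}{804664312071}\right) = \frac{966364944760}{804664312071}$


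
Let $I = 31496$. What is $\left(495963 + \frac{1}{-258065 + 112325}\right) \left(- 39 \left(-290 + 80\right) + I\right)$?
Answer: $\frac{1434284733703817}{72870} \approx 1.9683 \cdot 10^{10}$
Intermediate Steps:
$\left(495963 + \frac{1}{-258065 + 112325}\right) \left(- 39 \left(-290 + 80\right) + I\right) = \left(495963 + \frac{1}{-258065 + 112325}\right) \left(- 39 \left(-290 + 80\right) + 31496\right) = \left(495963 + \frac{1}{-145740}\right) \left(\left(-39\right) \left(-210\right) + 31496\right) = \left(495963 - \frac{1}{145740}\right) \left(8190 + 31496\right) = \frac{72281647619}{145740} \cdot 39686 = \frac{1434284733703817}{72870}$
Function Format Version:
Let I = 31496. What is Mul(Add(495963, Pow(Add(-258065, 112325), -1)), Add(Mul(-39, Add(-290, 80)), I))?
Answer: Rational(1434284733703817, 72870) ≈ 1.9683e+10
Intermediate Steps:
Mul(Add(495963, Pow(Add(-258065, 112325), -1)), Add(Mul(-39, Add(-290, 80)), I)) = Mul(Add(495963, Pow(Add(-258065, 112325), -1)), Add(Mul(-39, Add(-290, 80)), 31496)) = Mul(Add(495963, Pow(-145740, -1)), Add(Mul(-39, -210), 31496)) = Mul(Add(495963, Rational(-1, 145740)), Add(8190, 31496)) = Mul(Rational(72281647619, 145740), 39686) = Rational(1434284733703817, 72870)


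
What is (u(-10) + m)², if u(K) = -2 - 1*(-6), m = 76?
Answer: 6400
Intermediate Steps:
u(K) = 4 (u(K) = -2 + 6 = 4)
(u(-10) + m)² = (4 + 76)² = 80² = 6400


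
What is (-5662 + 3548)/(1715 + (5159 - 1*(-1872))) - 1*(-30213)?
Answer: 132120392/4373 ≈ 30213.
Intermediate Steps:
(-5662 + 3548)/(1715 + (5159 - 1*(-1872))) - 1*(-30213) = -2114/(1715 + (5159 + 1872)) + 30213 = -2114/(1715 + 7031) + 30213 = -2114/8746 + 30213 = -2114*1/8746 + 30213 = -1057/4373 + 30213 = 132120392/4373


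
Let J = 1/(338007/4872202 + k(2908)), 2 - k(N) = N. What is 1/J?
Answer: -14158281005/4872202 ≈ -2905.9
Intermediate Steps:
k(N) = 2 - N
J = -4872202/14158281005 (J = 1/(338007/4872202 + (2 - 1*2908)) = 1/(338007*(1/4872202) + (2 - 2908)) = 1/(338007/4872202 - 2906) = 1/(-14158281005/4872202) = -4872202/14158281005 ≈ -0.00034412)
1/J = 1/(-4872202/14158281005) = -14158281005/4872202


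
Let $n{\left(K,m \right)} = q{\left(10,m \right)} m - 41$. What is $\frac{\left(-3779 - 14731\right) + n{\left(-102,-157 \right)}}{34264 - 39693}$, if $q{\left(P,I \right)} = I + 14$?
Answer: $- \frac{3900}{5429} \approx -0.71836$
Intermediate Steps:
$q{\left(P,I \right)} = 14 + I$
$n{\left(K,m \right)} = -41 + m \left(14 + m\right)$ ($n{\left(K,m \right)} = \left(14 + m\right) m - 41 = m \left(14 + m\right) - 41 = -41 + m \left(14 + m\right)$)
$\frac{\left(-3779 - 14731\right) + n{\left(-102,-157 \right)}}{34264 - 39693} = \frac{\left(-3779 - 14731\right) - \left(41 + 157 \left(14 - 157\right)\right)}{34264 - 39693} = \frac{-18510 - -22410}{-5429} = \left(-18510 + \left(-41 + 22451\right)\right) \left(- \frac{1}{5429}\right) = \left(-18510 + 22410\right) \left(- \frac{1}{5429}\right) = 3900 \left(- \frac{1}{5429}\right) = - \frac{3900}{5429}$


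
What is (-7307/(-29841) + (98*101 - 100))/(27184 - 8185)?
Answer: 292389425/566949159 ≈ 0.51572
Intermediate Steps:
(-7307/(-29841) + (98*101 - 100))/(27184 - 8185) = (-7307*(-1/29841) + (9898 - 100))/18999 = (7307/29841 + 9798)*(1/18999) = (292389425/29841)*(1/18999) = 292389425/566949159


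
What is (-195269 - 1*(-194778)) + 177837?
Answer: 177346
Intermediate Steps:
(-195269 - 1*(-194778)) + 177837 = (-195269 + 194778) + 177837 = -491 + 177837 = 177346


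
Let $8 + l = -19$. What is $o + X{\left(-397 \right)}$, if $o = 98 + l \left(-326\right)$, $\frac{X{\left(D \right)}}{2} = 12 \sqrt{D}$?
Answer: $8900 + 24 i \sqrt{397} \approx 8900.0 + 478.2 i$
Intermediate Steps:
$l = -27$ ($l = -8 - 19 = -27$)
$X{\left(D \right)} = 24 \sqrt{D}$ ($X{\left(D \right)} = 2 \cdot 12 \sqrt{D} = 24 \sqrt{D}$)
$o = 8900$ ($o = 98 - -8802 = 98 + 8802 = 8900$)
$o + X{\left(-397 \right)} = 8900 + 24 \sqrt{-397} = 8900 + 24 i \sqrt{397}$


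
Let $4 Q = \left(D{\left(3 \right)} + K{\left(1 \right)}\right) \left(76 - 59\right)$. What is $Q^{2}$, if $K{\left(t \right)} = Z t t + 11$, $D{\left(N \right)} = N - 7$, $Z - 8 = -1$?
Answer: $\frac{14161}{4} \approx 3540.3$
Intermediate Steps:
$Z = 7$ ($Z = 8 - 1 = 7$)
$D{\left(N \right)} = -7 + N$ ($D{\left(N \right)} = N - 7 = -7 + N$)
$K{\left(t \right)} = 11 + 7 t^{2}$ ($K{\left(t \right)} = 7 t t + 11 = 7 t^{2} + 11 = 11 + 7 t^{2}$)
$Q = \frac{119}{2}$ ($Q = \frac{\left(\left(-7 + 3\right) + \left(11 + 7 \cdot 1^{2}\right)\right) \left(76 - 59\right)}{4} = \frac{\left(-4 + \left(11 + 7 \cdot 1\right)\right) 17}{4} = \frac{\left(-4 + \left(11 + 7\right)\right) 17}{4} = \frac{\left(-4 + 18\right) 17}{4} = \frac{14 \cdot 17}{4} = \frac{1}{4} \cdot 238 = \frac{119}{2} \approx 59.5$)
$Q^{2} = \left(\frac{119}{2}\right)^{2} = \frac{14161}{4}$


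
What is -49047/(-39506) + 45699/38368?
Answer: 1843609995/757883104 ≈ 2.4326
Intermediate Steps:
-49047/(-39506) + 45699/38368 = -49047*(-1/39506) + 45699*(1/38368) = 49047/39506 + 45699/38368 = 1843609995/757883104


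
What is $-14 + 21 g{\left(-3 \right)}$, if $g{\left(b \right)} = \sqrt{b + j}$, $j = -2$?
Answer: $-14 + 21 i \sqrt{5} \approx -14.0 + 46.957 i$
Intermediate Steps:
$g{\left(b \right)} = \sqrt{-2 + b}$ ($g{\left(b \right)} = \sqrt{b - 2} = \sqrt{-2 + b}$)
$-14 + 21 g{\left(-3 \right)} = -14 + 21 \sqrt{-2 - 3} = -14 + 21 \sqrt{-5} = -14 + 21 i \sqrt{5}$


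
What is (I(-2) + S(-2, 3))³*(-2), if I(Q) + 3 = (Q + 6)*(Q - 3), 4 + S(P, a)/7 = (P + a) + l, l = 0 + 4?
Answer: 8192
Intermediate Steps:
l = 4
S(P, a) = 7*P + 7*a (S(P, a) = -28 + 7*((P + a) + 4) = -28 + 7*(4 + P + a) = -28 + (28 + 7*P + 7*a) = 7*P + 7*a)
I(Q) = -3 + (-3 + Q)*(6 + Q) (I(Q) = -3 + (Q + 6)*(Q - 3) = -3 + (6 + Q)*(-3 + Q) = -3 + (-3 + Q)*(6 + Q))
(I(-2) + S(-2, 3))³*(-2) = ((-21 + (-2)² + 3*(-2)) + (7*(-2) + 7*3))³*(-2) = ((-21 + 4 - 6) + (-14 + 21))³*(-2) = (-23 + 7)³*(-2) = (-16)³*(-2) = -4096*(-2) = 8192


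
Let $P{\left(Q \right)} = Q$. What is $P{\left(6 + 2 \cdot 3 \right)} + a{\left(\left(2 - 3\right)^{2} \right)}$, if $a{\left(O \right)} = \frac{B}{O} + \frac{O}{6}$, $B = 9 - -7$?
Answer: $\frac{169}{6} \approx 28.167$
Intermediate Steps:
$B = 16$ ($B = 9 + 7 = 16$)
$a{\left(O \right)} = \frac{16}{O} + \frac{O}{6}$
$P{\left(6 + 2 \cdot 3 \right)} + a{\left(\left(2 - 3\right)^{2} \right)} = \left(6 + 2 \cdot 3\right) + \left(\frac{16}{\left(2 - 3\right)^{2}} + \frac{\left(2 - 3\right)^{2}}{6}\right) = \left(6 + 6\right) + \left(\frac{16}{\left(-1\right)^{2}} + \frac{\left(-1\right)^{2}}{6}\right) = 12 + \left(\frac{16}{1} + \frac{1}{6} \cdot 1\right) = 12 + \left(16 \cdot 1 + \frac{1}{6}\right) = 12 + \left(16 + \frac{1}{6}\right) = 12 + \frac{97}{6} = \frac{169}{6}$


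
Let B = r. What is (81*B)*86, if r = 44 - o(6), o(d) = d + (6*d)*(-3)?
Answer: 1017036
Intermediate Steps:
o(d) = -17*d (o(d) = d - 18*d = -17*d)
r = 146 (r = 44 - (-17)*6 = 44 - 1*(-102) = 44 + 102 = 146)
B = 146
(81*B)*86 = (81*146)*86 = 11826*86 = 1017036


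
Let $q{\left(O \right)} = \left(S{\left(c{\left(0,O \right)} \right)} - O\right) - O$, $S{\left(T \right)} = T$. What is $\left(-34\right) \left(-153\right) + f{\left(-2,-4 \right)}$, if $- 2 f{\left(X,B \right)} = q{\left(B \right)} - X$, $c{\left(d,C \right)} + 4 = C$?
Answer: $5201$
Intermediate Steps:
$c{\left(d,C \right)} = -4 + C$
$q{\left(O \right)} = -4 - O$ ($q{\left(O \right)} = \left(\left(-4 + O\right) - O\right) - O = -4 - O$)
$f{\left(X,B \right)} = 2 + \frac{B}{2} + \frac{X}{2}$ ($f{\left(X,B \right)} = - \frac{\left(-4 - B\right) - X}{2} = - \frac{-4 - B - X}{2} = 2 + \frac{B}{2} + \frac{X}{2}$)
$\left(-34\right) \left(-153\right) + f{\left(-2,-4 \right)} = \left(-34\right) \left(-153\right) + \left(2 + \frac{1}{2} \left(-4\right) + \frac{1}{2} \left(-2\right)\right) = 5202 - 1 = 5201$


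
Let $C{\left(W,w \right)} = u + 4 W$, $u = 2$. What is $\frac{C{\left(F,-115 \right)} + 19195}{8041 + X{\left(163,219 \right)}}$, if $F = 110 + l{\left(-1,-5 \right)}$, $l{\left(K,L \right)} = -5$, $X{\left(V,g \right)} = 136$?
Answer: $\frac{1509}{629} \approx 2.399$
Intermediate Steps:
$F = 105$ ($F = 110 - 5 = 105$)
$C{\left(W,w \right)} = 2 + 4 W$
$\frac{C{\left(F,-115 \right)} + 19195}{8041 + X{\left(163,219 \right)}} = \frac{\left(2 + 4 \cdot 105\right) + 19195}{8041 + 136} = \frac{\left(2 + 420\right) + 19195}{8177} = \left(422 + 19195\right) \frac{1}{8177} = 19617 \cdot \frac{1}{8177} = \frac{1509}{629}$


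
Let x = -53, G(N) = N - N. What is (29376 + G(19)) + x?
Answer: 29323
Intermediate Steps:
G(N) = 0
(29376 + G(19)) + x = (29376 + 0) - 53 = 29376 - 53 = 29323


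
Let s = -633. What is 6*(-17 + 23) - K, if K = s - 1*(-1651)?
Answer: -982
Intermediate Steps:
K = 1018 (K = -633 - 1*(-1651) = -633 + 1651 = 1018)
6*(-17 + 23) - K = 6*(-17 + 23) - 1*1018 = 6*6 - 1018 = 36 - 1018 = -982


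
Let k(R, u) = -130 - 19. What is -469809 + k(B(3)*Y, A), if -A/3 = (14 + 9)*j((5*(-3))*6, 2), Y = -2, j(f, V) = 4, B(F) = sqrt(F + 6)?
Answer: -469958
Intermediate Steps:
B(F) = sqrt(6 + F)
A = -276 (A = -3*(14 + 9)*4 = -69*4 = -3*92 = -276)
k(R, u) = -149
-469809 + k(B(3)*Y, A) = -469809 - 149 = -469958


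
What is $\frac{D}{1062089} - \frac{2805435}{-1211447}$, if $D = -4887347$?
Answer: $- \frac{2941140207394}{1286664532783} \approx -2.2859$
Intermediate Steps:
$\frac{D}{1062089} - \frac{2805435}{-1211447} = - \frac{4887347}{1062089} - \frac{2805435}{-1211447} = \left(-4887347\right) \frac{1}{1062089} - - \frac{2805435}{1211447} = - \frac{4887347}{1062089} + \frac{2805435}{1211447} = - \frac{2941140207394}{1286664532783}$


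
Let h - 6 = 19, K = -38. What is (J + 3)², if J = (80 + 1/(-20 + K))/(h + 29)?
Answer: 196981225/9809424 ≈ 20.081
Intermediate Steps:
h = 25 (h = 6 + 19 = 25)
J = 4639/3132 (J = (80 + 1/(-20 - 38))/(25 + 29) = (80 + 1/(-58))/54 = (80 - 1/58)*(1/54) = (4639/58)*(1/54) = 4639/3132 ≈ 1.4812)
(J + 3)² = (4639/3132 + 3)² = (14035/3132)² = 196981225/9809424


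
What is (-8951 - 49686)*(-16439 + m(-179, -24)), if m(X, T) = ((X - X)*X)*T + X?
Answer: 974429666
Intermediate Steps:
m(X, T) = X (m(X, T) = (0*X)*T + X = 0*T + X = 0 + X = X)
(-8951 - 49686)*(-16439 + m(-179, -24)) = (-8951 - 49686)*(-16439 - 179) = -58637*(-16618) = 974429666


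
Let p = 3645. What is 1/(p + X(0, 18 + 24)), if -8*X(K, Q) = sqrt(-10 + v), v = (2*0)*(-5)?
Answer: 23328/85030561 + 4*I*sqrt(10)/425152805 ≈ 0.00027435 + 2.9752e-8*I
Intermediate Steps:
v = 0 (v = 0*(-5) = 0)
X(K, Q) = -I*sqrt(10)/8 (X(K, Q) = -sqrt(-10 + 0)/8 = -I*sqrt(10)/8)
1/(p + X(0, 18 + 24)) = 1/(3645 - I*sqrt(10)/8)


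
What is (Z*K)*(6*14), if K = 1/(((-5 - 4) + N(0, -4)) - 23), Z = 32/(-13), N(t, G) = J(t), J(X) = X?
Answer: 84/13 ≈ 6.4615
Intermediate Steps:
N(t, G) = t
Z = -32/13 (Z = 32*(-1/13) = -32/13 ≈ -2.4615)
K = -1/32 (K = 1/(((-5 - 4) + 0) - 23) = 1/((-9 + 0) - 23) = 1/(-9 - 23) = 1/(-32) = -1/32 ≈ -0.031250)
(Z*K)*(6*14) = (-32/13*(-1/32))*(6*14) = (1/13)*84 = 84/13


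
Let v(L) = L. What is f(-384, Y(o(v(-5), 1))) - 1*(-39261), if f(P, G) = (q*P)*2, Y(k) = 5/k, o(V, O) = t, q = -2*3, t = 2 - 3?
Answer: 43869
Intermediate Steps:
t = -1
q = -6
o(V, O) = -1
f(P, G) = -12*P (f(P, G) = -6*P*2 = -12*P)
f(-384, Y(o(v(-5), 1))) - 1*(-39261) = -12*(-384) - 1*(-39261) = 4608 + 39261 = 43869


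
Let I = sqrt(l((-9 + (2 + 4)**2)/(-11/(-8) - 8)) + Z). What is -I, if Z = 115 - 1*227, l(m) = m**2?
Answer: -4*I*sqrt(16747)/53 ≈ -9.7668*I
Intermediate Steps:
Z = -112 (Z = 115 - 227 = -112)
I = 4*I*sqrt(16747)/53 (I = sqrt(((-9 + (2 + 4)**2)/(-11/(-8) - 8))**2 - 112) = sqrt(((-9 + 6**2)/(-11*(-1/8) - 8))**2 - 112) = sqrt(((-9 + 36)/(11/8 - 8))**2 - 112) = sqrt((27/(-53/8))**2 - 112) = sqrt((27*(-8/53))**2 - 112) = sqrt((-216/53)**2 - 112) = sqrt(46656/2809 - 112) = sqrt(-267952/2809) = 4*I*sqrt(16747)/53 ≈ 9.7668*I)
-I = -4*I*sqrt(16747)/53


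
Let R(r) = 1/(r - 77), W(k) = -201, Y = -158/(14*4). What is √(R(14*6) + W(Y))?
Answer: I*√9842/7 ≈ 14.172*I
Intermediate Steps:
Y = -79/28 (Y = -158/56 = -158*1/56 = -79/28 ≈ -2.8214)
R(r) = 1/(-77 + r)
√(R(14*6) + W(Y)) = √(1/(-77 + 14*6) - 201) = √(1/(-77 + 84) - 201) = √(1/7 - 201) = √(⅐ - 201) = √(-1406/7) = I*√9842/7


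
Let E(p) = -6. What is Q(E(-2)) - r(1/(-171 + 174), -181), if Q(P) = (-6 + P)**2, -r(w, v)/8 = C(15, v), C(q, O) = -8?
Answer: 80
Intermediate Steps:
r(w, v) = 64 (r(w, v) = -8*(-8) = 64)
Q(E(-2)) - r(1/(-171 + 174), -181) = (-6 - 6)**2 - 1*64 = (-12)**2 - 64 = 144 - 64 = 80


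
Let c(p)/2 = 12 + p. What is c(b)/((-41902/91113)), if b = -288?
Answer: 25147188/20951 ≈ 1200.3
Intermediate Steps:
c(p) = 24 + 2*p (c(p) = 2*(12 + p) = 24 + 2*p)
c(b)/((-41902/91113)) = (24 + 2*(-288))/((-41902/91113)) = (24 - 576)/((-41902*1/91113)) = -552/(-41902/91113) = -552*(-91113/41902) = 25147188/20951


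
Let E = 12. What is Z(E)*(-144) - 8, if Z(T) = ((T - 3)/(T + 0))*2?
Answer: -224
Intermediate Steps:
Z(T) = 2*(-3 + T)/T (Z(T) = ((-3 + T)/T)*2 = 2*(-3 + T)/T)
Z(E)*(-144) - 8 = (2 - 6/12)*(-144) - 8 = (2 - 6*1/12)*(-144) - 8 = (2 - ½)*(-144) - 8 = (3/2)*(-144) - 8 = -216 - 8 = -224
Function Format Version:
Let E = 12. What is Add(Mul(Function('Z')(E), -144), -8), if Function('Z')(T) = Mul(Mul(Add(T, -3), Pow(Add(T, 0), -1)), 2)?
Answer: -224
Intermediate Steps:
Function('Z')(T) = Mul(2, Pow(T, -1), Add(-3, T)) (Function('Z')(T) = Mul(Mul(Add(-3, T), Pow(T, -1)), 2) = Mul(Mul(Pow(T, -1), Add(-3, T)), 2) = Mul(2, Pow(T, -1), Add(-3, T)))
Add(Mul(Function('Z')(E), -144), -8) = Add(Mul(Add(2, Mul(-6, Pow(12, -1))), -144), -8) = Add(Mul(Add(2, Mul(-6, Rational(1, 12))), -144), -8) = Add(Mul(Add(2, Rational(-1, 2)), -144), -8) = Add(Mul(Rational(3, 2), -144), -8) = Add(-216, -8) = -224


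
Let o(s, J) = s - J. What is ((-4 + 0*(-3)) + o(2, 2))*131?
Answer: -524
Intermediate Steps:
((-4 + 0*(-3)) + o(2, 2))*131 = ((-4 + 0*(-3)) + (2 - 1*2))*131 = ((-4 + 0) + (2 - 2))*131 = (-4 + 0)*131 = -4*131 = -524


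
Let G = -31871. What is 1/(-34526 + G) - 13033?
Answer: -865352102/66397 ≈ -13033.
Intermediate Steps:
1/(-34526 + G) - 13033 = 1/(-34526 - 31871) - 13033 = 1/(-66397) - 13033 = -1/66397 - 13033 = -865352102/66397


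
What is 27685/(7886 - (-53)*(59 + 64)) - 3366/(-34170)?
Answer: 29104/14405 ≈ 2.0204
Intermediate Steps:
27685/(7886 - (-53)*(59 + 64)) - 3366/(-34170) = 27685/(7886 - (-53)*123) - 3366*(-1/34170) = 27685/(7886 - 1*(-6519)) + 33/335 = 27685/(7886 + 6519) + 33/335 = 27685/14405 + 33/335 = 27685*(1/14405) + 33/335 = 5537/2881 + 33/335 = 29104/14405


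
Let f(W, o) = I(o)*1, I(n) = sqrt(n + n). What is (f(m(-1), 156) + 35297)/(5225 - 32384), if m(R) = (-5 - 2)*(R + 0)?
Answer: -35297/27159 - 2*sqrt(78)/27159 ≈ -1.3003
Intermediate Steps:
m(R) = -7*R
I(n) = sqrt(2)*sqrt(n) (I(n) = sqrt(2*n) = sqrt(2)*sqrt(n))
f(W, o) = sqrt(2)*sqrt(o) (f(W, o) = (sqrt(2)*sqrt(o))*1 = sqrt(2)*sqrt(o))
(f(m(-1), 156) + 35297)/(5225 - 32384) = (sqrt(2)*sqrt(156) + 35297)/(5225 - 32384) = (sqrt(2)*(2*sqrt(39)) + 35297)/(-27159) = (2*sqrt(78) + 35297)*(-1/27159) = (35297 + 2*sqrt(78))*(-1/27159) = -35297/27159 - 2*sqrt(78)/27159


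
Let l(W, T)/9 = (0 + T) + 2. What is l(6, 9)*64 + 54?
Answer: 6390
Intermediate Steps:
l(W, T) = 18 + 9*T (l(W, T) = 9*((0 + T) + 2) = 9*(T + 2) = 9*(2 + T) = 18 + 9*T)
l(6, 9)*64 + 54 = (18 + 9*9)*64 + 54 = (18 + 81)*64 + 54 = 99*64 + 54 = 6336 + 54 = 6390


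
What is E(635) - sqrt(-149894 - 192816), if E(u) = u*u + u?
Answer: 403860 - I*sqrt(342710) ≈ 4.0386e+5 - 585.41*I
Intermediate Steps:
E(u) = u + u**2 (E(u) = u**2 + u = u + u**2)
E(635) - sqrt(-149894 - 192816) = 635*(1 + 635) - sqrt(-149894 - 192816) = 635*636 - sqrt(-342710) = 403860 - I*sqrt(342710)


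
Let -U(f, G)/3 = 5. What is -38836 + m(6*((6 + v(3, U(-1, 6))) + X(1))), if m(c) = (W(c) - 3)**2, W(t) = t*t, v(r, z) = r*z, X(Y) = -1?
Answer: 3317375573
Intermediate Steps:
U(f, G) = -15 (U(f, G) = -3*5 = -15)
W(t) = t**2
m(c) = (-3 + c**2)**2 (m(c) = (c**2 - 3)**2 = (-3 + c**2)**2)
-38836 + m(6*((6 + v(3, U(-1, 6))) + X(1))) = -38836 + (-3 + (6*((6 + 3*(-15)) - 1))**2)**2 = -38836 + (-3 + (6*((6 - 45) - 1))**2)**2 = -38836 + (-3 + (6*(-39 - 1))**2)**2 = -38836 + (-3 + (6*(-40))**2)**2 = -38836 + (-3 + (-240)**2)**2 = -38836 + (-3 + 57600)**2 = -38836 + 57597**2 = -38836 + 3317414409 = 3317375573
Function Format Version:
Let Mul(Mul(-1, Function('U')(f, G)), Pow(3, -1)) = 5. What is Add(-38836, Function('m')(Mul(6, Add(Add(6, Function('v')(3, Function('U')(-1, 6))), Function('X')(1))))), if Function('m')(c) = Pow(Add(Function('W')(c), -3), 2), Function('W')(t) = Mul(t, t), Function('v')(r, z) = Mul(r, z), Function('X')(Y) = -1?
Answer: 3317375573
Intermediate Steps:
Function('U')(f, G) = -15 (Function('U')(f, G) = Mul(-3, 5) = -15)
Function('W')(t) = Pow(t, 2)
Function('m')(c) = Pow(Add(-3, Pow(c, 2)), 2) (Function('m')(c) = Pow(Add(Pow(c, 2), -3), 2) = Pow(Add(-3, Pow(c, 2)), 2))
Add(-38836, Function('m')(Mul(6, Add(Add(6, Function('v')(3, Function('U')(-1, 6))), Function('X')(1))))) = Add(-38836, Pow(Add(-3, Pow(Mul(6, Add(Add(6, Mul(3, -15)), -1)), 2)), 2)) = Add(-38836, Pow(Add(-3, Pow(Mul(6, Add(Add(6, -45), -1)), 2)), 2)) = Add(-38836, Pow(Add(-3, Pow(Mul(6, Add(-39, -1)), 2)), 2)) = Add(-38836, Pow(Add(-3, Pow(Mul(6, -40), 2)), 2)) = Add(-38836, Pow(Add(-3, Pow(-240, 2)), 2)) = Add(-38836, Pow(Add(-3, 57600), 2)) = Add(-38836, Pow(57597, 2)) = Add(-38836, 3317414409) = 3317375573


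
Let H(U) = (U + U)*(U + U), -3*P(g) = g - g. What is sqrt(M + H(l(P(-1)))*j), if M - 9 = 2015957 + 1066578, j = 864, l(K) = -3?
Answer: 4*sqrt(194603) ≈ 1764.6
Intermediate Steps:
P(g) = 0 (P(g) = -(g - g)/3 = -1/3*0 = 0)
H(U) = 4*U**2 (H(U) = (2*U)*(2*U) = 4*U**2)
M = 3082544 (M = 9 + (2015957 + 1066578) = 9 + 3082535 = 3082544)
sqrt(M + H(l(P(-1)))*j) = sqrt(3082544 + (4*(-3)**2)*864) = sqrt(3082544 + (4*9)*864) = sqrt(3082544 + 36*864) = sqrt(3082544 + 31104) = sqrt(3113648) = 4*sqrt(194603)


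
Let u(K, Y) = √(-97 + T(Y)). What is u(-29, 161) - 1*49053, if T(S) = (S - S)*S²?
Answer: -49053 + I*√97 ≈ -49053.0 + 9.8489*I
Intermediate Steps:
T(S) = 0 (T(S) = 0*S² = 0)
u(K, Y) = I*√97 (u(K, Y) = √(-97 + 0) = √(-97) = I*√97)
u(-29, 161) - 1*49053 = I*√97 - 1*49053 = I*√97 - 49053 = -49053 + I*√97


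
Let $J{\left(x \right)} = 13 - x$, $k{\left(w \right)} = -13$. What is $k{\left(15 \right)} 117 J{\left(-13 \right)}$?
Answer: $-39546$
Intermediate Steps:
$k{\left(15 \right)} 117 J{\left(-13 \right)} = \left(-13\right) 117 \left(13 - -13\right) = - 1521 \left(13 + 13\right) = \left(-1521\right) 26 = -39546$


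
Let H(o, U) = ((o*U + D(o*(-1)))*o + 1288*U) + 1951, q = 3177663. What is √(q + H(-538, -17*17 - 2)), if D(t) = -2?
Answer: I*√81422322 ≈ 9023.4*I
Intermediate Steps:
H(o, U) = 1951 + 1288*U + o*(-2 + U*o) (H(o, U) = ((o*U - 2)*o + 1288*U) + 1951 = ((U*o - 2)*o + 1288*U) + 1951 = ((-2 + U*o)*o + 1288*U) + 1951 = (o*(-2 + U*o) + 1288*U) + 1951 = (1288*U + o*(-2 + U*o)) + 1951 = 1951 + 1288*U + o*(-2 + U*o))
√(q + H(-538, -17*17 - 2)) = √(3177663 + (1951 - 2*(-538) + 1288*(-17*17 - 2) + (-17*17 - 2)*(-538)²)) = √(3177663 + (1951 + 1076 + 1288*(-289 - 2) + (-289 - 2)*289444)) = √(3177663 + (1951 + 1076 + 1288*(-291) - 291*289444)) = √(3177663 + (1951 + 1076 - 374808 - 84228204)) = √(3177663 - 84599985) = √(-81422322) = I*√81422322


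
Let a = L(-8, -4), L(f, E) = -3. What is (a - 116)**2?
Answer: 14161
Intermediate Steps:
a = -3
(a - 116)**2 = (-3 - 116)**2 = (-119)**2 = 14161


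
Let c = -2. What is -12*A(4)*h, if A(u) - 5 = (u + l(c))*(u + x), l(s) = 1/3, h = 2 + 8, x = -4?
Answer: -600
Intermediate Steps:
h = 10
l(s) = ⅓ (l(s) = 1*(⅓) = ⅓)
A(u) = 5 + (-4 + u)*(⅓ + u) (A(u) = 5 + (u + ⅓)*(u - 4) = 5 + (⅓ + u)*(-4 + u) = 5 + (-4 + u)*(⅓ + u))
-12*A(4)*h = -12*(11/3 + 4² - 11/3*4)*10 = -12*(11/3 + 16 - 44/3)*10 = -60*10 = -12*50 = -600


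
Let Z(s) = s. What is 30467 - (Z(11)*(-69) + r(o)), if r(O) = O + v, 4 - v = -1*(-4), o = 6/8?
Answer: 124901/4 ≈ 31225.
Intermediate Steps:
o = ¾ (o = 6*(⅛) = ¾ ≈ 0.75000)
v = 0 (v = 4 - (-1)*(-4) = 4 - 1*4 = 4 - 4 = 0)
r(O) = O (r(O) = O + 0 = O)
30467 - (Z(11)*(-69) + r(o)) = 30467 - (11*(-69) + ¾) = 30467 - (-759 + ¾) = 30467 - 1*(-3033/4) = 30467 + 3033/4 = 124901/4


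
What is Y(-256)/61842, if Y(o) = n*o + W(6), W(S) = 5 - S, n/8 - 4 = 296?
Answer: -614401/61842 ≈ -9.9350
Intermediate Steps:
n = 2400 (n = 32 + 8*296 = 32 + 2368 = 2400)
Y(o) = -1 + 2400*o (Y(o) = 2400*o + (5 - 1*6) = 2400*o + (5 - 6) = 2400*o - 1 = -1 + 2400*o)
Y(-256)/61842 = (-1 + 2400*(-256))/61842 = (-1 - 614400)*(1/61842) = -614401*1/61842 = -614401/61842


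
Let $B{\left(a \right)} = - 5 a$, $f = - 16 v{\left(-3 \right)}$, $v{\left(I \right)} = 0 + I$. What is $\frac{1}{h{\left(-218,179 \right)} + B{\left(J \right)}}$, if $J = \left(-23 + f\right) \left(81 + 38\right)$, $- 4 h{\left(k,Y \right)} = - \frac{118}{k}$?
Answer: $- \frac{436}{6485559} \approx -6.7226 \cdot 10^{-5}$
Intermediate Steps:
$v{\left(I \right)} = I$
$h{\left(k,Y \right)} = \frac{59}{2 k}$ ($h{\left(k,Y \right)} = - \frac{\left(-118\right) \frac{1}{k}}{4} = \frac{59}{2 k}$)
$f = 48$ ($f = \left(-16\right) \left(-3\right) = 48$)
$J = 2975$ ($J = \left(-23 + 48\right) \left(81 + 38\right) = 25 \cdot 119 = 2975$)
$\frac{1}{h{\left(-218,179 \right)} + B{\left(J \right)}} = \frac{1}{\frac{59}{2 \left(-218\right)} - 14875} = \frac{1}{\frac{59}{2} \left(- \frac{1}{218}\right) - 14875} = \frac{1}{- \frac{59}{436} - 14875} = \frac{1}{- \frac{6485559}{436}} = - \frac{436}{6485559}$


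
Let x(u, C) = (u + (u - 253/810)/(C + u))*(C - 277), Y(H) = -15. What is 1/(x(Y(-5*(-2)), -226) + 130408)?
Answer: 195210/26923566421 ≈ 7.2505e-6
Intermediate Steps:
x(u, C) = (-277 + C)*(u + (-253/810 + u)/(C + u)) (x(u, C) = (u + (u - 253*1/810)/(C + u))*(-277 + C) = (u + (u - 253/810)/(C + u))*(-277 + C) = (u + (-253/810 + u)/(C + u))*(-277 + C) = (-277 + C)*(u + (-253/810 + u)/(C + u)))
1/(x(Y(-5*(-2)), -226) + 130408) = 1/((70081/810 - 277*(-15) - 277*(-15)² - 253/810*(-226) - 226*(-15)² - 15*(-226)² - 276*(-226)*(-15))/(-226 - 15) + 130408) = 1/((70081/810 + 4155 - 277*225 + 28589/405 - 226*225 - 15*51076 - 935640)/(-241) + 130408) = 1/(-(70081/810 + 4155 - 62325 + 28589/405 - 50850 - 766140 - 935640)/241 + 130408) = 1/(-1/241*(-1466620741/810) + 130408) = 1/(1466620741/195210 + 130408) = 1/(26923566421/195210) = 195210/26923566421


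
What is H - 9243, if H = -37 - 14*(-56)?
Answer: -8496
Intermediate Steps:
H = 747 (H = -37 + 784 = 747)
H - 9243 = 747 - 9243 = -8496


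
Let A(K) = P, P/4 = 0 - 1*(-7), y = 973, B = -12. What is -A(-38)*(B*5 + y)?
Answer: -25564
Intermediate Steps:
P = 28 (P = 4*(0 - 1*(-7)) = 4*(0 + 7) = 4*7 = 28)
A(K) = 28
-A(-38)*(B*5 + y) = -28*(-12*5 + 973) = -28*(-60 + 973) = -28*913 = -1*25564 = -25564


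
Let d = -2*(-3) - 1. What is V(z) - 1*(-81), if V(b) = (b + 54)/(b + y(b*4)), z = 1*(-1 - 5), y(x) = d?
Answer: 33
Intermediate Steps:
d = 5 (d = 6 - 1 = 5)
y(x) = 5
z = -6 (z = 1*(-6) = -6)
V(b) = (54 + b)/(5 + b) (V(b) = (b + 54)/(b + 5) = (54 + b)/(5 + b))
V(z) - 1*(-81) = (54 - 6)/(5 - 6) - 1*(-81) = 48/(-1) + 81 = -1*48 + 81 = -48 + 81 = 33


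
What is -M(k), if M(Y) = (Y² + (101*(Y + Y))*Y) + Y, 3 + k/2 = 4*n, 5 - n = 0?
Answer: -234702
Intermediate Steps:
n = 5 (n = 5 - 1*0 = 5 + 0 = 5)
k = 34 (k = -6 + 2*(4*5) = -6 + 2*20 = -6 + 40 = 34)
M(Y) = Y + 203*Y² (M(Y) = (Y² + (101*(2*Y))*Y) + Y = (Y² + (202*Y)*Y) + Y = (Y² + 202*Y²) + Y = 203*Y² + Y = Y + 203*Y²)
-M(k) = -34*(1 + 203*34) = -34*(1 + 6902) = -34*6903 = -1*234702 = -234702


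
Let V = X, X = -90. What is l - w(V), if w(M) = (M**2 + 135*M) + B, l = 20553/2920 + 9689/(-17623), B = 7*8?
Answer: 205861798679/51459160 ≈ 4000.5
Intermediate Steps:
B = 56
l = 333913639/51459160 (l = 20553*(1/2920) + 9689*(-1/17623) = 20553/2920 - 9689/17623 = 333913639/51459160 ≈ 6.4889)
V = -90
w(M) = 56 + M**2 + 135*M (w(M) = (M**2 + 135*M) + 56 = 56 + M**2 + 135*M)
l - w(V) = 333913639/51459160 - (56 + (-90)**2 + 135*(-90)) = 333913639/51459160 - (56 + 8100 - 12150) = 333913639/51459160 - 1*(-3994) = 333913639/51459160 + 3994 = 205861798679/51459160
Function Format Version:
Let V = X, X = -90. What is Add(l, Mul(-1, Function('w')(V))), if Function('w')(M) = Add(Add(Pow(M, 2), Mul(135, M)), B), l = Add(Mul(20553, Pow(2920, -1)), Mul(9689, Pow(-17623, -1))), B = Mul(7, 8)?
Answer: Rational(205861798679, 51459160) ≈ 4000.5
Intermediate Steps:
B = 56
l = Rational(333913639, 51459160) (l = Add(Mul(20553, Rational(1, 2920)), Mul(9689, Rational(-1, 17623))) = Add(Rational(20553, 2920), Rational(-9689, 17623)) = Rational(333913639, 51459160) ≈ 6.4889)
V = -90
Function('w')(M) = Add(56, Pow(M, 2), Mul(135, M)) (Function('w')(M) = Add(Add(Pow(M, 2), Mul(135, M)), 56) = Add(56, Pow(M, 2), Mul(135, M)))
Add(l, Mul(-1, Function('w')(V))) = Add(Rational(333913639, 51459160), Mul(-1, Add(56, Pow(-90, 2), Mul(135, -90)))) = Add(Rational(333913639, 51459160), Mul(-1, Add(56, 8100, -12150))) = Add(Rational(333913639, 51459160), Mul(-1, -3994)) = Add(Rational(333913639, 51459160), 3994) = Rational(205861798679, 51459160)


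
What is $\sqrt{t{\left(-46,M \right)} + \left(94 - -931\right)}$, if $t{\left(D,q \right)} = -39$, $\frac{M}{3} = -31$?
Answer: $\sqrt{986} \approx 31.401$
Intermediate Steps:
$M = -93$ ($M = 3 \left(-31\right) = -93$)
$\sqrt{t{\left(-46,M \right)} + \left(94 - -931\right)} = \sqrt{-39 + \left(94 - -931\right)} = \sqrt{-39 + \left(94 + 931\right)} = \sqrt{-39 + 1025} = \sqrt{986}$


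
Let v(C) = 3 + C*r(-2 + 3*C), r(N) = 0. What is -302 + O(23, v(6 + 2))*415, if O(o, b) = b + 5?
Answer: 3018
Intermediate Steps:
v(C) = 3 (v(C) = 3 + C*0 = 3 + 0 = 3)
O(o, b) = 5 + b
-302 + O(23, v(6 + 2))*415 = -302 + (5 + 3)*415 = -302 + 8*415 = -302 + 3320 = 3018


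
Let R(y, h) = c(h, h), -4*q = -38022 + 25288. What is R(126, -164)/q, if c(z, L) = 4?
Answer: 8/6367 ≈ 0.0012565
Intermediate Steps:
q = 6367/2 (q = -(-38022 + 25288)/4 = -¼*(-12734) = 6367/2 ≈ 3183.5)
R(y, h) = 4
R(126, -164)/q = 4/(6367/2) = 4*(2/6367) = 8/6367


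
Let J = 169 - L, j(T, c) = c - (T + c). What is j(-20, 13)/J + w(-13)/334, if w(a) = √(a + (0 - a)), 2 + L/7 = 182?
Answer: -20/1091 ≈ -0.018332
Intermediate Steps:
L = 1260 (L = -14 + 7*182 = -14 + 1274 = 1260)
w(a) = 0 (w(a) = √(a - a) = √0 = 0)
j(T, c) = -T (j(T, c) = c + (-T - c) = -T)
J = -1091 (J = 169 - 1*1260 = 169 - 1260 = -1091)
j(-20, 13)/J + w(-13)/334 = -1*(-20)/(-1091) + 0/334 = 20*(-1/1091) + 0*(1/334) = -20/1091 + 0 = -20/1091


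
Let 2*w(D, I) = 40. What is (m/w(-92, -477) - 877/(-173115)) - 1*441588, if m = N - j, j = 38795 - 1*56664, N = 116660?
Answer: -60224845081/138492 ≈ -4.3486e+5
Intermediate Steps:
j = -17869 (j = 38795 - 56664 = -17869)
w(D, I) = 20 (w(D, I) = (½)*40 = 20)
m = 134529 (m = 116660 - 1*(-17869) = 116660 + 17869 = 134529)
(m/w(-92, -477) - 877/(-173115)) - 1*441588 = (134529/20 - 877/(-173115)) - 1*441588 = (134529*(1/20) - 877*(-1/173115)) - 441588 = (134529/20 + 877/173115) - 441588 = 931560215/138492 - 441588 = -60224845081/138492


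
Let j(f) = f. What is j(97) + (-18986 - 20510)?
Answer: -39399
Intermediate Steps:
j(97) + (-18986 - 20510) = 97 + (-18986 - 20510) = 97 - 39496 = -39399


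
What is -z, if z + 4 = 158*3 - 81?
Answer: -389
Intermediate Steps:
z = 389 (z = -4 + (158*3 - 81) = -4 + (474 - 81) = -4 + 393 = 389)
-z = -1*389 = -389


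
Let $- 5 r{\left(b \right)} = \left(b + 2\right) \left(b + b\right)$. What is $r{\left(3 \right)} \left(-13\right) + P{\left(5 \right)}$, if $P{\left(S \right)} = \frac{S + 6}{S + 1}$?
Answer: $\frac{479}{6} \approx 79.833$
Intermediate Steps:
$r{\left(b \right)} = - \frac{2 b \left(2 + b\right)}{5}$ ($r{\left(b \right)} = - \frac{\left(b + 2\right) \left(b + b\right)}{5} = - \frac{\left(2 + b\right) 2 b}{5} = - \frac{2 b \left(2 + b\right)}{5}$)
$P{\left(S \right)} = \frac{6 + S}{1 + S}$
$r{\left(3 \right)} \left(-13\right) + P{\left(5 \right)} = \left(- \frac{2}{5}\right) 3 \left(2 + 3\right) \left(-13\right) + \frac{6 + 5}{1 + 5} = \left(- \frac{2}{5}\right) 3 \cdot 5 \left(-13\right) + \frac{1}{6} \cdot 11 = \left(-6\right) \left(-13\right) + \frac{1}{6} \cdot 11 = 78 + \frac{11}{6} = \frac{479}{6}$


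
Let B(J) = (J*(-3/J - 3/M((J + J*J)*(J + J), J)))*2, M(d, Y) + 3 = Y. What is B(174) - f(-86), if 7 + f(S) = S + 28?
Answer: 1005/19 ≈ 52.895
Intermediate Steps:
M(d, Y) = -3 + Y
f(S) = 21 + S (f(S) = -7 + (S + 28) = -7 + (28 + S) = 21 + S)
B(J) = 2*J*(-3/J - 3/(-3 + J)) (B(J) = (J*(-3/J - 3/(-3 + J)))*2 = 2*J*(-3/J - 3/(-3 + J)))
B(174) - f(-86) = 6*(3 - 2*174)/(-3 + 174) - (21 - 86) = 6*(3 - 348)/171 - 1*(-65) = 6*(1/171)*(-345) + 65 = -230/19 + 65 = 1005/19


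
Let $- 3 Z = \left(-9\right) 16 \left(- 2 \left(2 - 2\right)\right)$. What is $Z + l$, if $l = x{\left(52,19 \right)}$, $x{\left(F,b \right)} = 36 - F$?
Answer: $-16$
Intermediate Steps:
$l = -16$ ($l = 36 - 52 = -16$)
$Z = 0$ ($Z = - \frac{\left(-9\right) 16 \left(- 2 \left(2 - 2\right)\right)}{3} = - \frac{\left(-144\right) \left(\left(-2\right) 0\right)}{3} = - \frac{\left(-144\right) 0}{3} = \left(- \frac{1}{3}\right) 0 = 0$)
$Z + l = 0 - 16 = -16$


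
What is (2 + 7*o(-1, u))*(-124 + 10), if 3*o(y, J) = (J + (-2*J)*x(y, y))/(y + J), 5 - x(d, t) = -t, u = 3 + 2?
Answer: 4199/2 ≈ 2099.5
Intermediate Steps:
u = 5
x(d, t) = 5 + t (x(d, t) = 5 - (-1)*t = 5 + t)
o(y, J) = (J - 2*J*(5 + y))/(3*(J + y)) (o(y, J) = ((J + (-2*J)*(5 + y))/(y + J))/3 = ((J - 2*J*(5 + y))/(J + y))/3 = (J - 2*J*(5 + y))/(3*(J + y)))
(2 + 7*o(-1, u))*(-124 + 10) = (2 + 7*(-1*5*(9 + 2*(-1))/(3*5 + 3*(-1))))*(-124 + 10) = (2 + 7*(-1*5*(9 - 2)/(15 - 3)))*(-114) = (2 + 7*(-1*5*7/12))*(-114) = (2 + 7*(-1*5*1/12*7))*(-114) = (2 + 7*(-35/12))*(-114) = (2 - 245/12)*(-114) = -221/12*(-114) = 4199/2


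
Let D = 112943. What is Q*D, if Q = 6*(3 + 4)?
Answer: 4743606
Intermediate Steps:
Q = 42 (Q = 6*7 = 42)
Q*D = 42*112943 = 4743606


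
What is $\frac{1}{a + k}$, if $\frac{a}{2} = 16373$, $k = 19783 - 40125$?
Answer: $\frac{1}{12404} \approx 8.0619 \cdot 10^{-5}$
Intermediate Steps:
$k = -20342$
$a = 32746$ ($a = 2 \cdot 16373 = 32746$)
$\frac{1}{a + k} = \frac{1}{32746 - 20342} = \frac{1}{12404}$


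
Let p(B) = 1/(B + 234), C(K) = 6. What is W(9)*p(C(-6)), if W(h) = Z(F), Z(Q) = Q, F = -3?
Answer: -1/80 ≈ -0.012500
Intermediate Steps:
p(B) = 1/(234 + B)
W(h) = -3
W(9)*p(C(-6)) = -3/(234 + 6) = -3/240 = -3*1/240 = -1/80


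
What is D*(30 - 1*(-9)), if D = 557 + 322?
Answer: 34281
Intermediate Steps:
D = 879
D*(30 - 1*(-9)) = 879*(30 - 1*(-9)) = 879*(30 + 9) = 879*39 = 34281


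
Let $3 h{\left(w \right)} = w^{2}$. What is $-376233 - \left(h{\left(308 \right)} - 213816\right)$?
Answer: $- \frac{582115}{3} \approx -1.9404 \cdot 10^{5}$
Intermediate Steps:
$h{\left(w \right)} = \frac{w^{2}}{3}$
$-376233 - \left(h{\left(308 \right)} - 213816\right) = -376233 - \left(\frac{308^{2}}{3} - 213816\right) = -376233 - \left(\frac{1}{3} \cdot 94864 - 213816\right) = -376233 - \left(\frac{94864}{3} - 213816\right) = -376233 - - \frac{546584}{3} = -376233 + \frac{546584}{3} = - \frac{582115}{3}$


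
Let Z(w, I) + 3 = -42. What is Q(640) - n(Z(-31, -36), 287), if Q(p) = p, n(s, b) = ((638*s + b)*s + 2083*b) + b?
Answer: -1876503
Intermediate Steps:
Z(w, I) = -45 (Z(w, I) = -3 - 42 = -45)
n(s, b) = 2084*b + s*(b + 638*s) (n(s, b) = ((b + 638*s)*s + 2083*b) + b = (s*(b + 638*s) + 2083*b) + b = (2083*b + s*(b + 638*s)) + b = 2084*b + s*(b + 638*s))
Q(640) - n(Z(-31, -36), 287) = 640 - (638*(-45)² + 2084*287 + 287*(-45)) = 640 - (638*2025 + 598108 - 12915) = 640 - (1291950 + 598108 - 12915) = 640 - 1*1877143 = 640 - 1877143 = -1876503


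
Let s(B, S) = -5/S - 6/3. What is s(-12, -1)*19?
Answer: 57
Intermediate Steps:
s(B, S) = -2 - 5/S (s(B, S) = -5/S - 6*⅓ = -5/S - 2 = -2 - 5/S)
s(-12, -1)*19 = (-2 - 5/(-1))*19 = (-2 - 5*(-1))*19 = (-2 + 5)*19 = 3*19 = 57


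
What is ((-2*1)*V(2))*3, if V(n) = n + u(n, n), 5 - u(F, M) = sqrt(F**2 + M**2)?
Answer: -42 + 12*sqrt(2) ≈ -25.029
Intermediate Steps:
u(F, M) = 5 - sqrt(F**2 + M**2)
V(n) = 5 + n - sqrt(2)*sqrt(n**2) (V(n) = n + (5 - sqrt(n**2 + n**2)) = n + (5 - sqrt(2*n**2)) = n + (5 - sqrt(2)*sqrt(n**2)) = 5 + n - sqrt(2)*sqrt(n**2))
((-2*1)*V(2))*3 = ((-2*1)*(5 + 2 - sqrt(2)*sqrt(2**2)))*3 = -2*(5 + 2 - sqrt(2)*sqrt(4))*3 = -2*(5 + 2 - 1*sqrt(2)*2)*3 = -2*(5 + 2 - 2*sqrt(2))*3 = -2*(7 - 2*sqrt(2))*3 = (-14 + 4*sqrt(2))*3 = -42 + 12*sqrt(2)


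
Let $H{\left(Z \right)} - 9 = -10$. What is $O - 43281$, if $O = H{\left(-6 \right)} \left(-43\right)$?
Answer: $-43238$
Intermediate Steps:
$H{\left(Z \right)} = -1$ ($H{\left(Z \right)} = 9 - 10 = -1$)
$O = 43$ ($O = \left(-1\right) \left(-43\right) = 43$)
$O - 43281 = 43 - 43281 = -43238$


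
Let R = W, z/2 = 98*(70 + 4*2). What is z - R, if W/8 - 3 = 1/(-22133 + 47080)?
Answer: 380791000/24947 ≈ 15264.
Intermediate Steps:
z = 15288 (z = 2*(98*(70 + 4*2)) = 2*(98*(70 + 8)) = 2*(98*78) = 2*7644 = 15288)
W = 598736/24947 (W = 24 + 8/(-22133 + 47080) = 24 + 8/24947 = 598736/24947 ≈ 24.000)
R = 598736/24947 ≈ 24.000
z - R = 15288 - 1*598736/24947 = 15288 - 598736/24947 = 380791000/24947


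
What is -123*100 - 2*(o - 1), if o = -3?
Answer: -12292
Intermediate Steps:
-123*100 - 2*(o - 1) = -123*100 - 2*(-3 - 1) = -12300 - 2*(-4) = -12300 + 8 = -12292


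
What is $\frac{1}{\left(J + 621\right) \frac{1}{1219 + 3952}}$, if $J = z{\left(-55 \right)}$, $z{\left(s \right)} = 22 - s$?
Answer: $\frac{5171}{698} \approx 7.4083$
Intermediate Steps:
$J = 77$ ($J = 22 - -55 = 22 + 55 = 77$)
$\frac{1}{\left(J + 621\right) \frac{1}{1219 + 3952}} = \frac{1}{\left(77 + 621\right) \frac{1}{1219 + 3952}} = \frac{1}{698 \cdot \frac{1}{5171}} = \frac{1}{\frac{698}{5171}} = \frac{5171}{698}$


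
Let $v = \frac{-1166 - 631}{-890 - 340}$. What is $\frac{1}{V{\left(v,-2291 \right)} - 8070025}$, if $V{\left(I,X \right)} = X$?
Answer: $- \frac{1}{8072316} \approx -1.2388 \cdot 10^{-7}$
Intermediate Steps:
$v = \frac{599}{410}$ ($v = - \frac{1797}{-1230} = \left(-1797\right) \left(- \frac{1}{1230}\right) = \frac{599}{410} \approx 1.461$)
$\frac{1}{V{\left(v,-2291 \right)} - 8070025} = \frac{1}{-2291 - 8070025} = \frac{1}{-8072316} = - \frac{1}{8072316}$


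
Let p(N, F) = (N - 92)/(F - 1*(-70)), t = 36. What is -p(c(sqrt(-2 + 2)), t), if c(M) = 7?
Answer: 85/106 ≈ 0.80189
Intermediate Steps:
p(N, F) = (-92 + N)/(70 + F) (p(N, F) = (-92 + N)/(F + 70) = (-92 + N)/(70 + F))
-p(c(sqrt(-2 + 2)), t) = -(-92 + 7)/(70 + 36) = -(-85)/106 = -1*(-85/106) = 85/106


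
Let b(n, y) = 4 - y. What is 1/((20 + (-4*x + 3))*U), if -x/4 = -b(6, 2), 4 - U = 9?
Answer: 1/45 ≈ 0.022222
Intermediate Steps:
U = -5 (U = 4 - 1*9 = 4 - 9 = -5)
x = 8 (x = -(-4)*(4 - 1*2) = -(-4)*(4 - 2) = -(-4)*2 = -4*(-2) = 8)
1/((20 + (-4*x + 3))*U) = 1/((20 + (-4*8 + 3))*(-5)) = 1/((20 + (-32 + 3))*(-5)) = 1/((20 - 29)*(-5)) = 1/(-9*(-5)) = 1/45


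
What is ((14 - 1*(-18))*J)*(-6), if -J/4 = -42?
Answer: -32256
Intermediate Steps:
J = 168 (J = -4*(-42) = 168)
((14 - 1*(-18))*J)*(-6) = ((14 - 1*(-18))*168)*(-6) = ((14 + 18)*168)*(-6) = (32*168)*(-6) = 5376*(-6) = -32256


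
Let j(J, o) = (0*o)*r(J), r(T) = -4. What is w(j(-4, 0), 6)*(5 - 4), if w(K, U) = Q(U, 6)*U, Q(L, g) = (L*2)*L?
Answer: 432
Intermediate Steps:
Q(L, g) = 2*L² (Q(L, g) = (2*L)*L = 2*L²)
j(J, o) = 0 (j(J, o) = (0*o)*(-4) = 0*(-4) = 0)
w(K, U) = 2*U³ (w(K, U) = (2*U²)*U = 2*U³)
w(j(-4, 0), 6)*(5 - 4) = (2*6³)*(5 - 4) = (2*216)*1 = 432*1 = 432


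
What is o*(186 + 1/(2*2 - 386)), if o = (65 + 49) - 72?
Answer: 1492071/191 ≈ 7811.9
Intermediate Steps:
o = 42 (o = 114 - 72 = 42)
o*(186 + 1/(2*2 - 386)) = 42*(186 + 1/(2*2 - 386)) = 42*(186 + 1/(4 - 386)) = 42*(186 + 1/(-382)) = 42*(186 - 1/382) = 42*(71051/382) = 1492071/191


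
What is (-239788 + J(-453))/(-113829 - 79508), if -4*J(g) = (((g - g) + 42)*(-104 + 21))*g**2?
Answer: -357199711/386674 ≈ -923.77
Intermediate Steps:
J(g) = 1743*g**2/2 (J(g) = -((g - g) + 42)*(-104 + 21)*g**2/4 = -(0 + 42)*(-83)*g**2/4 = -42*(-83)*g**2/4 = -(-1743)*g**2/2 = 1743*g**2/2)
(-239788 + J(-453))/(-113829 - 79508) = (-239788 + (1743/2)*(-453)**2)/(-113829 - 79508) = (-239788 + (1743/2)*205209)/(-193337) = (-239788 + 357679287/2)*(-1/193337) = (357199711/2)*(-1/193337) = -357199711/386674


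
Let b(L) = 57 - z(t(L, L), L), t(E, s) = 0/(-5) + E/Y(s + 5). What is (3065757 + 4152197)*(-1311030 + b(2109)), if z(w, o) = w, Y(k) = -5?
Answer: -47297491381224/5 ≈ -9.4595e+12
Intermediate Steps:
t(E, s) = -E/5 (t(E, s) = 0/(-5) + E/(-5) = 0*(-1/5) + E*(-1/5) = 0 - E/5 = -E/5)
b(L) = 57 + L/5 (b(L) = 57 - (-1)*L/5 = 57 + L/5)
(3065757 + 4152197)*(-1311030 + b(2109)) = (3065757 + 4152197)*(-1311030 + (57 + (1/5)*2109)) = 7217954*(-1311030 + (57 + 2109/5)) = 7217954*(-1311030 + 2394/5) = 7217954*(-6552756/5) = -47297491381224/5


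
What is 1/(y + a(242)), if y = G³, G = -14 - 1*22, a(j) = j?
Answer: -1/46414 ≈ -2.1545e-5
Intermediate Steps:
G = -36 (G = -14 - 22 = -36)
y = -46656 (y = (-36)³ = -46656)
1/(y + a(242)) = 1/(-46656 + 242) = 1/(-46414) = -1/46414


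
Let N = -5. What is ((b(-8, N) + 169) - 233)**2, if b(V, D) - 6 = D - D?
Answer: 3364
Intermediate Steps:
b(V, D) = 6 (b(V, D) = 6 + (D - D) = 6 + 0 = 6)
((b(-8, N) + 169) - 233)**2 = ((6 + 169) - 233)**2 = (175 - 233)**2 = (-58)**2 = 3364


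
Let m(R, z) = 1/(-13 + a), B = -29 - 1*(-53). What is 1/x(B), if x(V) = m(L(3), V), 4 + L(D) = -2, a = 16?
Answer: 3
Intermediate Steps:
L(D) = -6 (L(D) = -4 - 2 = -6)
B = 24 (B = -29 + 53 = 24)
m(R, z) = ⅓ (m(R, z) = 1/(-13 + 16) = 1/3 = ⅓)
x(V) = ⅓
1/x(B) = 1/(⅓) = 3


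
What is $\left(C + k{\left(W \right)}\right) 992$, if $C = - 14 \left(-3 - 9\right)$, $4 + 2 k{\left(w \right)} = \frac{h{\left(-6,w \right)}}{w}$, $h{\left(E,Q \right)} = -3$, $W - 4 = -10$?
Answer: $164920$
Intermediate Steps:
$W = -6$ ($W = 4 - 10 = -6$)
$k{\left(w \right)} = -2 - \frac{3}{2 w}$ ($k{\left(w \right)} = -2 + \frac{\left(-3\right) \frac{1}{w}}{2} = -2 - \frac{3}{2 w}$)
$C = 168$ ($C = \left(-14\right) \left(-12\right) = 168$)
$\left(C + k{\left(W \right)}\right) 992 = \left(168 - \left(2 + \frac{3}{2 \left(-6\right)}\right)\right) 992 = \left(168 - \frac{7}{4}\right) 992 = \frac{665}{4} \cdot 992 = 164920$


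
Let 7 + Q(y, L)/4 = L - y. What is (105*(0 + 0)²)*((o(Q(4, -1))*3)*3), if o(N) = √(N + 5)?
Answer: 0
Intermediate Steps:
Q(y, L) = -28 - 4*y + 4*L (Q(y, L) = -28 + 4*(L - y) = -28 + (-4*y + 4*L) = -28 - 4*y + 4*L)
o(N) = √(5 + N)
(105*(0 + 0)²)*((o(Q(4, -1))*3)*3) = (105*(0 + 0)²)*((√(5 + (-28 - 4*4 + 4*(-1)))*3)*3) = (105*0²)*((√(5 + (-28 - 16 - 4))*3)*3) = (105*0)*((√(5 - 48)*3)*3) = 0*((√(-43)*3)*3) = 0*(((I*√43)*3)*3) = 0*((3*I*√43)*3) = 0*(9*I*√43) = 0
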